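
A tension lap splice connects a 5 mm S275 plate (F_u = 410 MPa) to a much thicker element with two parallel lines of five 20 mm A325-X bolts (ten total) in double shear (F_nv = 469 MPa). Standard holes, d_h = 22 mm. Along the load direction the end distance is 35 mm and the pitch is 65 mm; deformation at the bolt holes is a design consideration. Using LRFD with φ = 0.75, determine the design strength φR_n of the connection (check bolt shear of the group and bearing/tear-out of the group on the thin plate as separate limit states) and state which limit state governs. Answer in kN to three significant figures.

Bolt shear: A_b = π·20²/4 = 314.2 mm²; R_n = 469 × 314.2 × 10 × 2 / 1000 = 2947 kN → 0.75 × 2947 = 2210 kN.
Bearing (1.2 l_c t F_u ≤ 2.4 d t F_u): upper limit = 2.4·20·5·410 / 1000 = 98.4 kN.
  Edge l_c = 35 − 22/2 = 24 → r_n = 59.04 kN; interior l_c = 65 − 22 = 43 → r_n = 98.4 kN.
  R_n,bearing = 2·59.04 + 8·98.4 = 905.3 kN → 0.75 × 905.3 = 679 kN.
Bearing governs: 679 kN.

679 kN (bearing governs)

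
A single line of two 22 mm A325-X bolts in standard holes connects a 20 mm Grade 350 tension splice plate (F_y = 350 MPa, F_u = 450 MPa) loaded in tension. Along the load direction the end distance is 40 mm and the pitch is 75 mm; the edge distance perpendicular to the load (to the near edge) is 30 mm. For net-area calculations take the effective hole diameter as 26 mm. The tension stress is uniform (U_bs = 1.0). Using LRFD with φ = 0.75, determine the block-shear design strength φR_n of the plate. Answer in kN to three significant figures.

423 kN

Shear plane L_v = 40 + 1·75 = 115 mm; A_gv = 115 × 20 = 2300 mm².
A_nv = (115 − 1.5·26) × 20 = 1520 mm².
A_nt = (30 − 0.5·26) × 20 = 340 mm².
0.6 F_u A_nv = 410.4 kN; 0.6 F_y A_gv = 483 kN → shear rupture governs the shear term.
R_n = 410.4 + 1.0 × 450 × 340 / 1000 = 563.4 kN.
Design strength φR_n = 0.75 × 563.4 = 423 kN.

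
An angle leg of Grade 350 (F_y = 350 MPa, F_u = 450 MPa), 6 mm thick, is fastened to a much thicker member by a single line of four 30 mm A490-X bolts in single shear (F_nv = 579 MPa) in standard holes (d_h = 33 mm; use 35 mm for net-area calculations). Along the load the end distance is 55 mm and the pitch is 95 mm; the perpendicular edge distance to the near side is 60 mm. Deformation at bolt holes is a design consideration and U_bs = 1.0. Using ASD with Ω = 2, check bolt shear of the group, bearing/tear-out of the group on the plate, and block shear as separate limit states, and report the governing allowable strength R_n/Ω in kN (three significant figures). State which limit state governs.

234 kN (block shear governs)

Bolt shear: A_b = π·30²/4 = 706.9 mm²; R_n = 579 × 706.9 × 4 × 1 / 1000 = 1637 kN → 1637 / 2 = 819 kN.
Bearing: edge l_c = 38.5, r_n = 124.7 kN; interior l_c = 62, r_n = 194.4 kN; R_n = 124.7 + 3·194.4 = 707.9 kN → 354 kN.
Block shear: A_gv = 2040, A_nv = 1305, A_nt = 255 mm²; R_n = min(0.6F_uA_nv, 0.6F_yA_gv) + U_bs·F_u·A_nt = 467.1 kN → 234 kN.
Block shear governs: 234 kN.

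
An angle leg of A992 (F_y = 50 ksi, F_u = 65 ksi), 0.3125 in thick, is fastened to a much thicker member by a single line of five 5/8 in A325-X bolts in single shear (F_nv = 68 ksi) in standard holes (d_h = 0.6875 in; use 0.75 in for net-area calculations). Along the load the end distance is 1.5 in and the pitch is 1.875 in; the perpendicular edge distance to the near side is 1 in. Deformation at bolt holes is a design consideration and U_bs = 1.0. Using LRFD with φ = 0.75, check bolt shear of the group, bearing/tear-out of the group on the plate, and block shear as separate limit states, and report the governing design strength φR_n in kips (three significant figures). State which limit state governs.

60.9 kips (block shear governs)

Bolt shear: A_b = π·0.625²/4 = 0.3068 in²; R_n = 68 × 0.3068 × 5 × 1 = 104.3 kips → 0.75 × 104.3 = 78.2 kips.
Bearing: edge l_c = 1.156, r_n = 28.18 kips; interior l_c = 1.188, r_n = 28.95 kips; R_n = 28.18 + 4·28.95 = 144 kips → 108 kips.
Block shear: A_gv = 2.812, A_nv = 1.758, A_nt = 0.1953 in²; R_n = min(0.6F_uA_nv, 0.6F_yA_gv) + U_bs·F_u·A_nt = 81.25 kips → 60.9 kips.
Block shear governs: 60.9 kips.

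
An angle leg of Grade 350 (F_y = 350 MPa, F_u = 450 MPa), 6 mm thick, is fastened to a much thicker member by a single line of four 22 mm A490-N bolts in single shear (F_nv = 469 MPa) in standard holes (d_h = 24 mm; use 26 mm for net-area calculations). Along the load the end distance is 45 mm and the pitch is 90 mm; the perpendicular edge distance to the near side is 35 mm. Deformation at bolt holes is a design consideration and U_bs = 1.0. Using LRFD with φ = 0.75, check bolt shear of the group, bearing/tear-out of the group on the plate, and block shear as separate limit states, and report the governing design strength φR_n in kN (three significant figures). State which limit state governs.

Bolt shear: A_b = π·22²/4 = 380.1 mm²; R_n = 469 × 380.1 × 4 × 1 / 1000 = 713.1 kN → 0.75 × 713.1 = 535 kN.
Bearing: edge l_c = 33, r_n = 106.9 kN; interior l_c = 66, r_n = 142.6 kN; R_n = 106.9 + 3·142.6 = 534.6 kN → 401 kN.
Block shear: A_gv = 1890, A_nv = 1344, A_nt = 132 mm²; R_n = min(0.6F_uA_nv, 0.6F_yA_gv) + U_bs·F_u·A_nt = 422.3 kN → 317 kN.
Block shear governs: 317 kN.

317 kN (block shear governs)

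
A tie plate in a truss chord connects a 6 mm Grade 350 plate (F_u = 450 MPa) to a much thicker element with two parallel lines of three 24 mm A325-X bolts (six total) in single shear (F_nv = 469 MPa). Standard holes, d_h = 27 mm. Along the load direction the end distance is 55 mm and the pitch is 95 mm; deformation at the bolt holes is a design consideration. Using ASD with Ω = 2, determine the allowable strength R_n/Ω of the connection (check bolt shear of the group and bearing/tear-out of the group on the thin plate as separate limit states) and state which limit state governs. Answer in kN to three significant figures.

Bolt shear: A_b = π·24²/4 = 452.4 mm²; R_n = 469 × 452.4 × 6 × 1 / 1000 = 1273 kN → 1273 / 2 = 637 kN.
Bearing (1.2 l_c t F_u ≤ 2.4 d t F_u): upper limit = 2.4·24·6·450 / 1000 = 155.5 kN.
  Edge l_c = 55 − 27/2 = 41.5 → r_n = 134.5 kN; interior l_c = 95 − 27 = 68 → r_n = 155.5 kN.
  R_n,bearing = 2·134.5 + 4·155.5 = 891 kN → 891 / 2 = 445 kN.
Bearing governs: 445 kN.

445 kN (bearing governs)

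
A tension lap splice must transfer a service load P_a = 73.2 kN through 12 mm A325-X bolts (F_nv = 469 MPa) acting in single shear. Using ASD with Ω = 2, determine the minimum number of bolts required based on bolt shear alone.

3 bolts

A_b = π·12²/4 = 113.1 mm².
Per-bolt allowable strength R_n/Ω = 469 × 113.1 × 1 / 1000 / 2 = 26.52 kN.
n ≥ 73.2 / 26.52 = 2.76 → use 3 bolts.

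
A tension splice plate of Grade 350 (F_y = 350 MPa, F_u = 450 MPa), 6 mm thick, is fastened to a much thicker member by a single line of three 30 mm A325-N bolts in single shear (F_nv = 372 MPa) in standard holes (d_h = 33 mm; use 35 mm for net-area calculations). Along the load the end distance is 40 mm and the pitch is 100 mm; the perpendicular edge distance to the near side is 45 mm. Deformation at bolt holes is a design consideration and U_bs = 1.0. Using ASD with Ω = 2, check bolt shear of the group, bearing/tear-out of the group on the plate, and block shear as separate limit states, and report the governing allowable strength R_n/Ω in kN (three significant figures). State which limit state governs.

161 kN (block shear governs)

Bolt shear: A_b = π·30²/4 = 706.9 mm²; R_n = 372 × 706.9 × 3 × 1 / 1000 = 788.9 kN → 788.9 / 2 = 394 kN.
Bearing: edge l_c = 23.5, r_n = 76.14 kN; interior l_c = 67, r_n = 194.4 kN; R_n = 76.14 + 2·194.4 = 464.9 kN → 232 kN.
Block shear: A_gv = 1440, A_nv = 915, A_nt = 165 mm²; R_n = min(0.6F_uA_nv, 0.6F_yA_gv) + U_bs·F_u·A_nt = 321.3 kN → 161 kN.
Block shear governs: 161 kN.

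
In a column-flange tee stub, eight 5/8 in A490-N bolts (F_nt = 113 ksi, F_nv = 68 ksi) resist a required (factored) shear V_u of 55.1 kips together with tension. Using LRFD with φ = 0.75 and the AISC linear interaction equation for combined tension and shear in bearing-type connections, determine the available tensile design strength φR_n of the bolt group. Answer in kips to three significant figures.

A_b = π·0.625²/4 = 0.3068 in²; f_rv = 55.1 / (8 × 0.3068) = 22.45 ksi.
F'_nt = 1.3 F_nt − (F_nt / φF_nv) f_rv = 1.3·113 − (113/(0.75·68))·22.45 = 97.16 ksi, capped at F_nt → F'_nt = 97.16 ksi.
R_n = F'_nt · A_b · n = 97.16 × 0.3068 × 8 = 238.5 kips.
Design strength φR_n = 0.75 × 238.5 = 179 kips.

179 kips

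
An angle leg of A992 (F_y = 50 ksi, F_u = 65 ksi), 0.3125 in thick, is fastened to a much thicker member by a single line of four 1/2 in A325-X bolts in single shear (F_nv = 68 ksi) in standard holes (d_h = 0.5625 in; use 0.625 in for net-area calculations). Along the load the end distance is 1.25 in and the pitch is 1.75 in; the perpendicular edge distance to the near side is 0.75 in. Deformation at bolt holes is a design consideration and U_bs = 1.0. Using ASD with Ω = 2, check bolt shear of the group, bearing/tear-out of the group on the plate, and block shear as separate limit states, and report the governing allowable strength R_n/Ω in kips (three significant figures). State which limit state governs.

26.7 kips (bolt shear governs)

Bolt shear: A_b = π·0.5²/4 = 0.1963 in²; R_n = 68 × 0.1963 × 4 × 1 = 53.41 kips → 53.41 / 2 = 26.7 kips.
Bearing: edge l_c = 0.9688, r_n = 23.61 kips; interior l_c = 1.188, r_n = 24.38 kips; R_n = 23.61 + 3·24.38 = 96.74 kips → 48.4 kips.
Block shear: A_gv = 2.031, A_nv = 1.348, A_nt = 0.1367 in²; R_n = min(0.6F_uA_nv, 0.6F_yA_gv) + U_bs·F_u·A_nt = 61.45 kips → 30.7 kips.
Bolt shear governs: 26.7 kips.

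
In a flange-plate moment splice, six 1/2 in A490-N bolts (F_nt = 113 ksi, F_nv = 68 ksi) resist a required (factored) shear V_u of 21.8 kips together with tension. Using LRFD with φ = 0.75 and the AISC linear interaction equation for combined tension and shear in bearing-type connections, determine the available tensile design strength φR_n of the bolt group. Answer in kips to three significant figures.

93.6 kips

A_b = π·0.5²/4 = 0.1963 in²; f_rv = 21.8 / (6 × 0.1963) = 18.5 ksi.
F'_nt = 1.3 F_nt − (F_nt / φF_nv) f_rv = 1.3·113 − (113/(0.75·68))·18.5 = 105.9 ksi, capped at F_nt → F'_nt = 105.9 ksi.
R_n = F'_nt · A_b · n = 105.9 × 0.1963 × 6 = 124.8 kips.
Design strength φR_n = 0.75 × 124.8 = 93.6 kips.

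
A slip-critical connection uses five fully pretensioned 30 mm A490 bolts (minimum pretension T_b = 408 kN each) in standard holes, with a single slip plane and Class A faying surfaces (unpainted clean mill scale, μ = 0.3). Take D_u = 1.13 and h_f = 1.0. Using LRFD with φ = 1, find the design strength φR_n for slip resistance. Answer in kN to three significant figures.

692 kN

R_n = μ · D_u · h_f · T_b · n_s · n_b = 0.3 × 1.13 × 1.0 × 408 × 1 × 5 = 691.6 kN.
Design strength φR_n = 1 × 691.6 = 692 kN.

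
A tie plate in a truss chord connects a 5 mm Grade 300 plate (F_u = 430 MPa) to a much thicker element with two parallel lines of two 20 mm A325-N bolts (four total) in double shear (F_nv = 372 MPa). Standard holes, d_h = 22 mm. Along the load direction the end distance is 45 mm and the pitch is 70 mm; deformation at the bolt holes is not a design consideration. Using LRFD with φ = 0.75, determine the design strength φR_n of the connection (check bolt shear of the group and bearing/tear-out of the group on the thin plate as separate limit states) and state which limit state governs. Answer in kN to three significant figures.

358 kN (bearing governs)

Bolt shear: A_b = π·20²/4 = 314.2 mm²; R_n = 372 × 314.2 × 4 × 2 / 1000 = 934.9 kN → 0.75 × 934.9 = 701 kN.
Bearing (1.5 l_c t F_u ≤ 3.0 d t F_u): upper limit = 3.0·20·5·430 / 1000 = 129 kN.
  Edge l_c = 45 − 22/2 = 34 → r_n = 109.7 kN; interior l_c = 70 − 22 = 48 → r_n = 129 kN.
  R_n,bearing = 2·109.7 + 2·129 = 477.3 kN → 0.75 × 477.3 = 358 kN.
Bearing governs: 358 kN.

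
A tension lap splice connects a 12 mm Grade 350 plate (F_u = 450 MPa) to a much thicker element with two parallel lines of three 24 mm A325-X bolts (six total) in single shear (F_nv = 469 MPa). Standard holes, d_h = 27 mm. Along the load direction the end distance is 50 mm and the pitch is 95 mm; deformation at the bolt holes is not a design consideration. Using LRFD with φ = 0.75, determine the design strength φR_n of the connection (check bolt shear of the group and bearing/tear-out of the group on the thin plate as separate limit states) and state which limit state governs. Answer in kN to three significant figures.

Bolt shear: A_b = π·24²/4 = 452.4 mm²; R_n = 469 × 452.4 × 6 × 1 / 1000 = 1273 kN → 0.75 × 1273 = 955 kN.
Bearing (1.5 l_c t F_u ≤ 3.0 d t F_u): upper limit = 3.0·24·12·450 / 1000 = 388.8 kN.
  Edge l_c = 50 − 27/2 = 36.5 → r_n = 295.7 kN; interior l_c = 95 − 27 = 68 → r_n = 388.8 kN.
  R_n,bearing = 2·295.7 + 4·388.8 = 2146 kN → 0.75 × 2146 = 1610 kN.
Bolt shear governs: 955 kN.

955 kN (bolt shear governs)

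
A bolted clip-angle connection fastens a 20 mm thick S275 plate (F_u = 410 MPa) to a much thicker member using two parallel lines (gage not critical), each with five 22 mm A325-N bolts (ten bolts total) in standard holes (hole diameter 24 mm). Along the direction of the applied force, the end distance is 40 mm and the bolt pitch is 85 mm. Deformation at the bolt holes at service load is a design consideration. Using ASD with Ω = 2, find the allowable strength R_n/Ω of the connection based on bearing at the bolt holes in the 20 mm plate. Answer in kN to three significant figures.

2010 kN

Per bolt r_n = 1.2 l_c t F_u ≤ 2.4 d t F_u; upper limit = 2.4 × 22 × 20 × 410 / 1000 = 433 kN.
Edge bolt: l_c = 40 − 24/2 = 28 mm → 1.2 × 28 × 20 × 410 / 1000 = 275.5 → r_n = 275.5 kN.
Interior bolts: l_c = 85 − 24 = 61 mm → 1.2 × 61 × 20 × 410 / 1000 = 600.2 → r_n = 433 kN.
R_n = 2 × 275.5 + 8 × 433 = 4015 kN.
Allowable strength R_n/Ω = 4015 / 2 = 2010 kN.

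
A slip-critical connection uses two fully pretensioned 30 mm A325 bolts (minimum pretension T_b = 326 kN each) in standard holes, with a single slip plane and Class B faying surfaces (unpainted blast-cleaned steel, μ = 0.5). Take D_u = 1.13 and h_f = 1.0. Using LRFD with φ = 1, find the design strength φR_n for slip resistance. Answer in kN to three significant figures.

368 kN

R_n = μ · D_u · h_f · T_b · n_s · n_b = 0.5 × 1.13 × 1.0 × 326 × 1 × 2 = 368.4 kN.
Design strength φR_n = 1 × 368.4 = 368 kN.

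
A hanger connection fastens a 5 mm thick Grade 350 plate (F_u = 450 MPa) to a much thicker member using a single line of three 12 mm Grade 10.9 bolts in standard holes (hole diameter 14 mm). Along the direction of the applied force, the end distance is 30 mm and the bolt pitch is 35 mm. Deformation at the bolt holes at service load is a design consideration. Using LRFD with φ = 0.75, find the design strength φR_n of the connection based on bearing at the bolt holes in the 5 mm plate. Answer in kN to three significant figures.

132 kN

Per bolt r_n = 1.2 l_c t F_u ≤ 2.4 d t F_u; upper limit = 2.4 × 12 × 5 × 450 / 1000 = 64.8 kN.
Edge bolt: l_c = 30 − 14/2 = 23 mm → 1.2 × 23 × 5 × 450 / 1000 = 62.1 → r_n = 62.1 kN.
Interior bolts: l_c = 35 − 14 = 21 mm → 1.2 × 21 × 5 × 450 / 1000 = 56.7 → r_n = 56.7 kN.
R_n = 1 × 62.1 + 2 × 56.7 = 175.5 kN.
Design strength φR_n = 0.75 × 175.5 = 132 kN.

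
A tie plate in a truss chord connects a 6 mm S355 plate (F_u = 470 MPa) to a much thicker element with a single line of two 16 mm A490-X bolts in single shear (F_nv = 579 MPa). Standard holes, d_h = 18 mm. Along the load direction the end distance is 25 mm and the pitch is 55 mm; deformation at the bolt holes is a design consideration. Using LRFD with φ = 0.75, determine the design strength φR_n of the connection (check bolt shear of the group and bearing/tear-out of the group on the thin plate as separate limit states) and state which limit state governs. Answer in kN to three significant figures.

122 kN (bearing governs)

Bolt shear: A_b = π·16²/4 = 201.1 mm²; R_n = 579 × 201.1 × 2 × 1 / 1000 = 232.8 kN → 0.75 × 232.8 = 175 kN.
Bearing (1.2 l_c t F_u ≤ 2.4 d t F_u): upper limit = 2.4·16·6·470 / 1000 = 108.3 kN.
  Edge l_c = 25 − 18/2 = 16 → r_n = 54.14 kN; interior l_c = 55 − 18 = 37 → r_n = 108.3 kN.
  R_n,bearing = 1·54.14 + 1·108.3 = 162.4 kN → 0.75 × 162.4 = 122 kN.
Bearing governs: 122 kN.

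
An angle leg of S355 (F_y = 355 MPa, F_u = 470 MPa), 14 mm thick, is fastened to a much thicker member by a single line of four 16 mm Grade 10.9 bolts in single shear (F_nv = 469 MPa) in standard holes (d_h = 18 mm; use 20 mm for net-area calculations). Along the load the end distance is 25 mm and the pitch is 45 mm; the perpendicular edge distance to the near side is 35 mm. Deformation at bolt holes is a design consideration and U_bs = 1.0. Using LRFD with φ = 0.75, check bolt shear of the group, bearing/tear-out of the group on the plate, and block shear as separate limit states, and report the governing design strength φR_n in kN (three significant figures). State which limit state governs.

283 kN (bolt shear governs)

Bolt shear: A_b = π·16²/4 = 201.1 mm²; R_n = 469 × 201.1 × 4 × 1 / 1000 = 377.2 kN → 0.75 × 377.2 = 283 kN.
Bearing: edge l_c = 16, r_n = 126.3 kN; interior l_c = 27, r_n = 213.2 kN; R_n = 126.3 + 3·213.2 = 765.9 kN → 574 kN.
Block shear: A_gv = 2240, A_nv = 1260, A_nt = 350 mm²; R_n = min(0.6F_uA_nv, 0.6F_yA_gv) + U_bs·F_u·A_nt = 519.8 kN → 390 kN.
Bolt shear governs: 283 kN.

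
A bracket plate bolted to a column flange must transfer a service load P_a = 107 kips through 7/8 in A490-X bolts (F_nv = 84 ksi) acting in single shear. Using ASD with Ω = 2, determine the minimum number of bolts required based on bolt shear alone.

5 bolts

A_b = π·0.875²/4 = 0.6013 in².
Per-bolt allowable strength R_n/Ω = 84 × 0.6013 × 1 / 2 = 25.26 kips.
n ≥ 107 / 25.26 = 4.237 → use 5 bolts.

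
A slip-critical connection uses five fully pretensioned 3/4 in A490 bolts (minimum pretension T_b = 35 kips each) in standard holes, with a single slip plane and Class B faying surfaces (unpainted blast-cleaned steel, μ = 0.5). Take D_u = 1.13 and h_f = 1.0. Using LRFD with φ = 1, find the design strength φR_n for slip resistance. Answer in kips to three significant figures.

98.9 kips

R_n = μ · D_u · h_f · T_b · n_s · n_b = 0.5 × 1.13 × 1.0 × 35 × 1 × 5 = 98.88 kips.
Design strength φR_n = 1 × 98.88 = 98.9 kips.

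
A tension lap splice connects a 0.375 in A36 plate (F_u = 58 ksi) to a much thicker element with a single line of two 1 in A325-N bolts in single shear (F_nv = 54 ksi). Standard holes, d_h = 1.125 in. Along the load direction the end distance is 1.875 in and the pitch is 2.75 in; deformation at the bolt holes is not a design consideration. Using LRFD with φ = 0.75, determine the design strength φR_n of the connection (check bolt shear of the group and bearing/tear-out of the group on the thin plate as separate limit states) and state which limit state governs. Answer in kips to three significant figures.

63.6 kips (bolt shear governs)

Bolt shear: A_b = π·1²/4 = 0.7854 in²; R_n = 54 × 0.7854 × 2 × 1 = 84.82 kips → 0.75 × 84.82 = 63.6 kips.
Bearing (1.5 l_c t F_u ≤ 3.0 d t F_u): upper limit = 3.0·1·0.375·58 = 65.25 kips.
  Edge l_c = 1.875 − 1.125/2 = 1.312 → r_n = 42.82 kips; interior l_c = 2.75 − 1.125 = 1.625 → r_n = 53.02 kips.
  R_n,bearing = 1·42.82 + 1·53.02 = 95.84 kips → 0.75 × 95.84 = 71.9 kips.
Bolt shear governs: 63.6 kips.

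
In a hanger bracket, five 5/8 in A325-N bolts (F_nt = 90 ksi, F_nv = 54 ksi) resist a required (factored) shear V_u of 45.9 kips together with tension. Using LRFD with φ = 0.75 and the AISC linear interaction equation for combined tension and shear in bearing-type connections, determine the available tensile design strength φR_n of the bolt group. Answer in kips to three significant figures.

A_b = π·0.625²/4 = 0.3068 in²; f_rv = 45.9 / (5 × 0.3068) = 29.92 ksi.
F'_nt = 1.3 F_nt − (F_nt / φF_nv) f_rv = 1.3·90 − (90/(0.75·54))·29.92 = 50.51 ksi, capped at F_nt → F'_nt = 50.51 ksi.
R_n = F'_nt · A_b · n = 50.51 × 0.3068 × 5 = 77.48 kips.
Design strength φR_n = 0.75 × 77.48 = 58.1 kips.

58.1 kips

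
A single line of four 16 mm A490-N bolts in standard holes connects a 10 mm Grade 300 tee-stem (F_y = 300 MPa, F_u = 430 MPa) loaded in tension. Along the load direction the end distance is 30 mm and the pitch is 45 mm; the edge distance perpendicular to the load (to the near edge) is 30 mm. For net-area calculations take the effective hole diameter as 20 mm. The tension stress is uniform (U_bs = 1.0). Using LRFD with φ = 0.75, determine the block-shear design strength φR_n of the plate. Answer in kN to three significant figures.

248 kN

Shear plane L_v = 30 + 3·45 = 165 mm; A_gv = 165 × 10 = 1650 mm².
A_nv = (165 − 3.5·20) × 10 = 950 mm².
A_nt = (30 − 0.5·20) × 10 = 200 mm².
0.6 F_u A_nv = 245.1 kN; 0.6 F_y A_gv = 297 kN → shear rupture governs the shear term.
R_n = 245.1 + 1.0 × 430 × 200 / 1000 = 331.1 kN.
Design strength φR_n = 0.75 × 331.1 = 248 kN.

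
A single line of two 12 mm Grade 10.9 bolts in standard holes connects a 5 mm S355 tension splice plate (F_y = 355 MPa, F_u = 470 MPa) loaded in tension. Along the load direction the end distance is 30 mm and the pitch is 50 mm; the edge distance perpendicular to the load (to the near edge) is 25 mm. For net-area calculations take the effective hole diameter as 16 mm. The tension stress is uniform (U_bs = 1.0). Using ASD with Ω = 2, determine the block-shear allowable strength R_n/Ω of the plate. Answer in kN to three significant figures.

Shear plane L_v = 30 + 1·50 = 80 mm; A_gv = 80 × 5 = 400 mm².
A_nv = (80 − 1.5·16) × 5 = 280 mm².
A_nt = (25 − 0.5·16) × 5 = 85 mm².
0.6 F_u A_nv = 78.96 kN; 0.6 F_y A_gv = 85.2 kN → shear rupture governs the shear term.
R_n = 78.96 + 1.0 × 470 × 85 / 1000 = 118.9 kN.
Allowable strength R_n/Ω = 118.9 / 2 = 59.5 kN.

59.5 kN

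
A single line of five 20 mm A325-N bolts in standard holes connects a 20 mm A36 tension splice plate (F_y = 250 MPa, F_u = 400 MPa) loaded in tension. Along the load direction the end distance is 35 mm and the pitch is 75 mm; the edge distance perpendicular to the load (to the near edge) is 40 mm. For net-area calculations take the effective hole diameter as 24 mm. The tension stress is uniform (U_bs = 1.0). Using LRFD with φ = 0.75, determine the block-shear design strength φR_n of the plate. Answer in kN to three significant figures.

Shear plane L_v = 35 + 4·75 = 335 mm; A_gv = 335 × 20 = 6700 mm².
A_nv = (335 − 4.5·24) × 20 = 4540 mm².
A_nt = (40 − 0.5·24) × 20 = 560 mm².
0.6 F_u A_nv = 1090 kN; 0.6 F_y A_gv = 1005 kN → shear yielding governs the shear term.
R_n = 1005 + 1.0 × 400 × 560 / 1000 = 1229 kN.
Design strength φR_n = 0.75 × 1229 = 922 kN.

922 kN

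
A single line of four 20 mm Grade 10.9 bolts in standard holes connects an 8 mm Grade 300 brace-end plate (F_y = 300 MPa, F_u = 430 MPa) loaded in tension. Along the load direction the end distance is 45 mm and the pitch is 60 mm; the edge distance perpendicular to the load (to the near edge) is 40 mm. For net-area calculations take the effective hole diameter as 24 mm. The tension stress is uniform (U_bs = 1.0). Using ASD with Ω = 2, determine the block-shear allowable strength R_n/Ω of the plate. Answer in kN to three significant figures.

Shear plane L_v = 45 + 3·60 = 225 mm; A_gv = 225 × 8 = 1800 mm².
A_nv = (225 − 3.5·24) × 8 = 1128 mm².
A_nt = (40 − 0.5·24) × 8 = 224 mm².
0.6 F_u A_nv = 291 kN; 0.6 F_y A_gv = 324 kN → shear rupture governs the shear term.
R_n = 291 + 1.0 × 430 × 224 / 1000 = 387.3 kN.
Allowable strength R_n/Ω = 387.3 / 2 = 194 kN.

194 kN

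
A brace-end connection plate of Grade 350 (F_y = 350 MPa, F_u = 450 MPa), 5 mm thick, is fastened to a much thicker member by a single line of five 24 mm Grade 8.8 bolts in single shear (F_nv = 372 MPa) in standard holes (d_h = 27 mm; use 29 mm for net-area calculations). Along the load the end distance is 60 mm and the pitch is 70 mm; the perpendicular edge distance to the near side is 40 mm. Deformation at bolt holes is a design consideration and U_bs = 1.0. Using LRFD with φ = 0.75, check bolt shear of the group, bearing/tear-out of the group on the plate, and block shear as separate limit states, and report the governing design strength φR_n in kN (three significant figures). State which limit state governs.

255 kN (block shear governs)

Bolt shear: A_b = π·24²/4 = 452.4 mm²; R_n = 372 × 452.4 × 5 × 1 / 1000 = 841.4 kN → 0.75 × 841.4 = 631 kN.
Bearing: edge l_c = 46.5, r_n = 125.5 kN; interior l_c = 43, r_n = 116.1 kN; R_n = 125.5 + 4·116.1 = 590 kN → 442 kN.
Block shear: A_gv = 1700, A_nv = 1048, A_nt = 127.5 mm²; R_n = min(0.6F_uA_nv, 0.6F_yA_gv) + U_bs·F_u·A_nt = 340.2 kN → 255 kN.
Block shear governs: 255 kN.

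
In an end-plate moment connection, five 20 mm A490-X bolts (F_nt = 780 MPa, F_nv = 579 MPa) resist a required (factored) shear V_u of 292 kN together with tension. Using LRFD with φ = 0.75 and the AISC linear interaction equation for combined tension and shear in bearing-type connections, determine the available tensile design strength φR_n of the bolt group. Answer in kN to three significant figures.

801 kN

A_b = π·20²/4 = 314.2 mm²; f_rv = 292 × 1000 / (5 × 314.2) = 185.9 MPa.
F'_nt = 1.3 F_nt − (F_nt / φF_nv) f_rv = 1.3·780 − (780/(0.75·579))·185.9 = 680.1 MPa, capped at F_nt → F'_nt = 680.1 MPa.
R_n = F'_nt · A_b · n = 680.1 × 314.2 × 5 / 1000 = 1068 kN.
Design strength φR_n = 0.75 × 1068 = 801 kN.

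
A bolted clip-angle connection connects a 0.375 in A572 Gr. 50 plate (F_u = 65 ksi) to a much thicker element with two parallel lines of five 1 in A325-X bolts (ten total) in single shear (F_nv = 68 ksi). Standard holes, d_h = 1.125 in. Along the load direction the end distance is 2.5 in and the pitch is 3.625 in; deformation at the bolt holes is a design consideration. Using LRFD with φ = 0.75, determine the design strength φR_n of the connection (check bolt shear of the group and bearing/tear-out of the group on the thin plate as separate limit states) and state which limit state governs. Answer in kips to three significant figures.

401 kips (bolt shear governs)

Bolt shear: A_b = π·1²/4 = 0.7854 in²; R_n = 68 × 0.7854 × 10 × 1 = 534.1 kips → 0.75 × 534.1 = 401 kips.
Bearing (1.2 l_c t F_u ≤ 2.4 d t F_u): upper limit = 2.4·1·0.375·65 = 58.5 kips.
  Edge l_c = 2.5 − 1.125/2 = 1.938 → r_n = 56.67 kips; interior l_c = 3.625 − 1.125 = 2.5 → r_n = 58.5 kips.
  R_n,bearing = 2·56.67 + 8·58.5 = 581.3 kips → 0.75 × 581.3 = 436 kips.
Bolt shear governs: 401 kips.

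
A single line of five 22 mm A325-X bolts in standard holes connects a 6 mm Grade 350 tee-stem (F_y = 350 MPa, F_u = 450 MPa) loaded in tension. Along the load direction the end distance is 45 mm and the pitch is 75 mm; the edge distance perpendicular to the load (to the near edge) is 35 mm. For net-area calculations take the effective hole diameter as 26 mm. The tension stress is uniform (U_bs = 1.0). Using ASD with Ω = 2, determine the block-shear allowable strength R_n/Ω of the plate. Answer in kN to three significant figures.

Shear plane L_v = 45 + 4·75 = 345 mm; A_gv = 345 × 6 = 2070 mm².
A_nv = (345 − 4.5·26) × 6 = 1368 mm².
A_nt = (35 − 0.5·26) × 6 = 132 mm².
0.6 F_u A_nv = 369.4 kN; 0.6 F_y A_gv = 434.7 kN → shear rupture governs the shear term.
R_n = 369.4 + 1.0 × 450 × 132 / 1000 = 428.8 kN.
Allowable strength R_n/Ω = 428.8 / 2 = 214 kN.

214 kN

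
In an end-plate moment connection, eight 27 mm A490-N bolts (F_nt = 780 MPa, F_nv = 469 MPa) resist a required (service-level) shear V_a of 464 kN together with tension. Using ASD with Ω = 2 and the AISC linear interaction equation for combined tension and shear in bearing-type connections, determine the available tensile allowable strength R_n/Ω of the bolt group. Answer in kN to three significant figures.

1550 kN

A_b = π·27²/4 = 572.6 mm²; f_rv = 464 × 1000 / (8 × 572.6) = 101.3 MPa.
F'_nt = 1.3 F_nt − (Ω F_nt / F_nv) f_rv = 1.3·780 − (2·780/469)·101.3 = 677.1 MPa, capped at F_nt → F'_nt = 677.1 MPa.
R_n = F'_nt · A_b · n = 677.1 × 572.6 × 8 / 1000 = 3101 kN.
Allowable strength R_n/Ω = 3101 / 2 = 1550 kN.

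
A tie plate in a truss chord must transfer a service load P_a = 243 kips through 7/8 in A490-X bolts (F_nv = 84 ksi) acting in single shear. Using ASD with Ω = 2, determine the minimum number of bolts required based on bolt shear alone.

10 bolts

A_b = π·0.875²/4 = 0.6013 in².
Per-bolt allowable strength R_n/Ω = 84 × 0.6013 × 1 / 2 = 25.26 kips.
n ≥ 243 / 25.26 = 9.622 → use 10 bolts.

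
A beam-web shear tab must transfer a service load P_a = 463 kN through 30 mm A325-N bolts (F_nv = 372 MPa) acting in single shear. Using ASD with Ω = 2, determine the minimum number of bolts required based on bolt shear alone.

4 bolts

A_b = π·30²/4 = 706.9 mm².
Per-bolt allowable strength R_n/Ω = 372 × 706.9 × 1 / 1000 / 2 = 131.5 kN.
n ≥ 463 / 131.5 = 3.522 → use 4 bolts.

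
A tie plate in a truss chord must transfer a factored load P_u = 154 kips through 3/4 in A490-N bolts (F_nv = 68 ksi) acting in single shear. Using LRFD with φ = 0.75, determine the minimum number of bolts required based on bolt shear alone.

A_b = π·0.75²/4 = 0.4418 in².
Per-bolt design strength φR_n = 0.75 × 68 × 0.4418 × 1 = 22.53 kips.
n ≥ 154 / 22.53 = 6.835 → use 7 bolts.

7 bolts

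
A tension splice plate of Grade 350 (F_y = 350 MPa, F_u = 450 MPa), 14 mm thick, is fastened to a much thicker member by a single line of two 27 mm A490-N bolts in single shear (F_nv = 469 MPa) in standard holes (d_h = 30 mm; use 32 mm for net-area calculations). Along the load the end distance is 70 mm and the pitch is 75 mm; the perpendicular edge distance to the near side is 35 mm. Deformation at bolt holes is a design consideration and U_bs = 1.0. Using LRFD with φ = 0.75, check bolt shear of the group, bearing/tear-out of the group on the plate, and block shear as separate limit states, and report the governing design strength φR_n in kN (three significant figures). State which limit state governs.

Bolt shear: A_b = π·27²/4 = 572.6 mm²; R_n = 469 × 572.6 × 2 × 1 / 1000 = 537.1 kN → 0.75 × 537.1 = 403 kN.
Bearing: edge l_c = 55, r_n = 408.2 kN; interior l_c = 45, r_n = 340.2 kN; R_n = 408.2 + 1·340.2 = 748.4 kN → 561 kN.
Block shear: A_gv = 2030, A_nv = 1358, A_nt = 266 mm²; R_n = min(0.6F_uA_nv, 0.6F_yA_gv) + U_bs·F_u·A_nt = 486.4 kN → 365 kN.
Block shear governs: 365 kN.

365 kN (block shear governs)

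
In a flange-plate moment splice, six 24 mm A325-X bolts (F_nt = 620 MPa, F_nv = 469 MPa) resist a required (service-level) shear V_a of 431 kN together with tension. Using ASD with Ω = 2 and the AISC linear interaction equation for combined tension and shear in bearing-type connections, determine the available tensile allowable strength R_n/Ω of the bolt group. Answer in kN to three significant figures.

A_b = π·24²/4 = 452.4 mm²; f_rv = 431 × 1000 / (6 × 452.4) = 158.8 MPa.
F'_nt = 1.3 F_nt − (Ω F_nt / F_nv) f_rv = 1.3·620 − (2·620/469)·158.8 = 386.2 MPa, capped at F_nt → F'_nt = 386.2 MPa.
R_n = F'_nt · A_b · n = 386.2 × 452.4 × 6 / 1000 = 1048 kN.
Allowable strength R_n/Ω = 1048 / 2 = 524 kN.

524 kN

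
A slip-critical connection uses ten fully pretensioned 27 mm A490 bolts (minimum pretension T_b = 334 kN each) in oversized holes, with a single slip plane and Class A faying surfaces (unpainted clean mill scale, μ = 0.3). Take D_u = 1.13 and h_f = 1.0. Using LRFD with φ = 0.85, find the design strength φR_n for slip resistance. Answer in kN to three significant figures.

R_n = μ · D_u · h_f · T_b · n_s · n_b = 0.3 × 1.13 × 1.0 × 334 × 1 × 10 = 1132 kN.
Design strength φR_n = 0.85 × 1132 = 962 kN.

962 kN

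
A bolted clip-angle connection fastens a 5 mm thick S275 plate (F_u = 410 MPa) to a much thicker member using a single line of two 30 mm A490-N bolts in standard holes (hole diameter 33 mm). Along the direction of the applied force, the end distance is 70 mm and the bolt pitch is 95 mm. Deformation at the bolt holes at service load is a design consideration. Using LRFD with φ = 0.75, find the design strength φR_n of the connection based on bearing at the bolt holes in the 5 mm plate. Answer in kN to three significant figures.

Per bolt r_n = 1.2 l_c t F_u ≤ 2.4 d t F_u; upper limit = 2.4 × 30 × 5 × 410 / 1000 = 147.6 kN.
Edge bolt: l_c = 70 − 33/2 = 53.5 mm → 1.2 × 53.5 × 5 × 410 / 1000 = 131.6 → r_n = 131.6 kN.
Interior bolts: l_c = 95 − 33 = 62 mm → 1.2 × 62 × 5 × 410 / 1000 = 152.5 → r_n = 147.6 kN.
R_n = 1 × 131.6 + 1 × 147.6 = 279.2 kN.
Design strength φR_n = 0.75 × 279.2 = 209 kN.

209 kN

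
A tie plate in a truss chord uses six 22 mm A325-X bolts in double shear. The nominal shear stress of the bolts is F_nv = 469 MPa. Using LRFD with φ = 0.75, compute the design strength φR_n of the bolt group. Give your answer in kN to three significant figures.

A_b = π × 22² / 4 = 380.1 mm².
R_n = F_nv · A_b · n · n_s = 469 × 380.1 × 6 × 2 / 1000 = 2139 kN.
Design strength φR_n = 0.75 × 2139 = 1600 kN.

1600 kN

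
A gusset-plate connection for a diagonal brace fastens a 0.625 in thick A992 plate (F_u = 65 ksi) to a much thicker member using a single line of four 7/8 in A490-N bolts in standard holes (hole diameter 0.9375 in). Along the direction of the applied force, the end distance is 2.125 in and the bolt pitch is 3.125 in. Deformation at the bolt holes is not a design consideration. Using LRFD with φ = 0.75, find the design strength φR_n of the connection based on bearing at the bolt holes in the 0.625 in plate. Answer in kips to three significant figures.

Per bolt r_n = 1.5 l_c t F_u ≤ 3.0 d t F_u; upper limit = 3.0 × 0.875 × 0.625 × 65 = 106.6 kips.
Edge bolt: l_c = 2.125 − 0.9375/2 = 1.656 in → 1.5 × 1.656 × 0.625 × 65 = 100.9 → r_n = 100.9 kips.
Interior bolts: l_c = 3.125 − 0.9375 = 2.188 in → 1.5 × 2.188 × 0.625 × 65 = 133.3 → r_n = 106.6 kips.
R_n = 1 × 100.9 + 3 × 106.6 = 420.8 kips.
Design strength φR_n = 0.75 × 420.8 = 316 kips.

316 kips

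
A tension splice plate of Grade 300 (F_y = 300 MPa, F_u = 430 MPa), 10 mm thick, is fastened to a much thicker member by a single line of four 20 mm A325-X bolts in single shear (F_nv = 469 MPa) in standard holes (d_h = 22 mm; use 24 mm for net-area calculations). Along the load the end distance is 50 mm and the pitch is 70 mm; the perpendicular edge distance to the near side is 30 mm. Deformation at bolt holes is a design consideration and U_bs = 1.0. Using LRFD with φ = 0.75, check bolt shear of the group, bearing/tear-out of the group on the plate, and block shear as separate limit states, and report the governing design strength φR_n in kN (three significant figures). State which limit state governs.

399 kN (block shear governs)

Bolt shear: A_b = π·20²/4 = 314.2 mm²; R_n = 469 × 314.2 × 4 × 1 / 1000 = 589.4 kN → 0.75 × 589.4 = 442 kN.
Bearing: edge l_c = 39, r_n = 201.2 kN; interior l_c = 48, r_n = 206.4 kN; R_n = 201.2 + 3·206.4 = 820.4 kN → 615 kN.
Block shear: A_gv = 2600, A_nv = 1760, A_nt = 180 mm²; R_n = min(0.6F_uA_nv, 0.6F_yA_gv) + U_bs·F_u·A_nt = 531.5 kN → 399 kN.
Block shear governs: 399 kN.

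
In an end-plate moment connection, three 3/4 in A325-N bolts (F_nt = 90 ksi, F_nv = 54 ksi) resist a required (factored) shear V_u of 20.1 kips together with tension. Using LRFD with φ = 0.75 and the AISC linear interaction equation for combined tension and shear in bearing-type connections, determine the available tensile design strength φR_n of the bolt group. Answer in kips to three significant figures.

82.8 kips

A_b = π·0.75²/4 = 0.4418 in²; f_rv = 20.1 / (3 × 0.4418) = 15.17 ksi.
F'_nt = 1.3 F_nt − (F_nt / φF_nv) f_rv = 1.3·90 − (90/(0.75·54))·15.17 = 83.3 ksi, capped at F_nt → F'_nt = 83.3 ksi.
R_n = F'_nt · A_b · n = 83.3 × 0.4418 × 3 = 110.4 kips.
Design strength φR_n = 0.75 × 110.4 = 82.8 kips.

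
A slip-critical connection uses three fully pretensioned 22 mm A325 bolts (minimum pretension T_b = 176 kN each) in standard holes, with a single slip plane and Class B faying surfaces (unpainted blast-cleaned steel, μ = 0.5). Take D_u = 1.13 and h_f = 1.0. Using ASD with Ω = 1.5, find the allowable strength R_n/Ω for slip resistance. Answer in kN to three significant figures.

199 kN

R_n = μ · D_u · h_f · T_b · n_s · n_b = 0.5 × 1.13 × 1.0 × 176 × 1 × 3 = 298.3 kN.
Allowable strength R_n/Ω = 298.3 / 1.5 = 199 kN.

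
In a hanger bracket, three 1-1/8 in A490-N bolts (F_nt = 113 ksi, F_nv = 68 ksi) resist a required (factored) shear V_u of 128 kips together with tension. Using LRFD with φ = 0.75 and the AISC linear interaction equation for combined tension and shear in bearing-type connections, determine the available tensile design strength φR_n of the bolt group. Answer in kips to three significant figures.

A_b = π·1.125²/4 = 0.994 in²; f_rv = 128 / (3 × 0.994) = 42.92 ksi.
F'_nt = 1.3 F_nt − (F_nt / φF_nv) f_rv = 1.3·113 − (113/(0.75·68))·42.92 = 51.8 ksi, capped at F_nt → F'_nt = 51.8 ksi.
R_n = F'_nt · A_b · n = 51.8 × 0.994 × 3 = 154.5 kips.
Design strength φR_n = 0.75 × 154.5 = 116 kips.

116 kips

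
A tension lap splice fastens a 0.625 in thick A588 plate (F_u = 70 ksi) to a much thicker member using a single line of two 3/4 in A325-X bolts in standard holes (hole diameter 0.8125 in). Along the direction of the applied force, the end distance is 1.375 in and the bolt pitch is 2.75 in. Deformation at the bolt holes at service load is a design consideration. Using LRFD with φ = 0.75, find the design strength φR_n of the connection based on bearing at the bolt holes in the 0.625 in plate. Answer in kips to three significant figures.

97.2 kips

Per bolt r_n = 1.2 l_c t F_u ≤ 2.4 d t F_u; upper limit = 2.4 × 0.75 × 0.625 × 70 = 78.75 kips.
Edge bolt: l_c = 1.375 − 0.8125/2 = 0.9688 in → 1.2 × 0.9688 × 0.625 × 70 = 50.86 → r_n = 50.86 kips.
Interior bolts: l_c = 2.75 − 0.8125 = 1.938 in → 1.2 × 1.938 × 0.625 × 70 = 101.7 → r_n = 78.75 kips.
R_n = 1 × 50.86 + 1 × 78.75 = 129.6 kips.
Design strength φR_n = 0.75 × 129.6 = 97.2 kips.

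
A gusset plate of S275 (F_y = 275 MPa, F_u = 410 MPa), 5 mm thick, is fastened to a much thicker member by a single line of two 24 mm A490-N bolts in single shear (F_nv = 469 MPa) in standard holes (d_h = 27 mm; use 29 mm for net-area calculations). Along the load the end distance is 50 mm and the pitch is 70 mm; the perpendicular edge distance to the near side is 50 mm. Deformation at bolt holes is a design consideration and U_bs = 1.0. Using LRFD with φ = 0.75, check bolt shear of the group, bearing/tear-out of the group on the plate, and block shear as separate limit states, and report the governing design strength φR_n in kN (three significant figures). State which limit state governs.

Bolt shear: A_b = π·24²/4 = 452.4 mm²; R_n = 469 × 452.4 × 2 × 1 / 1000 = 424.3 kN → 0.75 × 424.3 = 318 kN.
Bearing: edge l_c = 36.5, r_n = 89.79 kN; interior l_c = 43, r_n = 105.8 kN; R_n = 89.79 + 1·105.8 = 195.6 kN → 147 kN.
Block shear: A_gv = 600, A_nv = 382.5, A_nt = 177.5 mm²; R_n = min(0.6F_uA_nv, 0.6F_yA_gv) + U_bs·F_u·A_nt = 166.9 kN → 125 kN.
Block shear governs: 125 kN.

125 kN (block shear governs)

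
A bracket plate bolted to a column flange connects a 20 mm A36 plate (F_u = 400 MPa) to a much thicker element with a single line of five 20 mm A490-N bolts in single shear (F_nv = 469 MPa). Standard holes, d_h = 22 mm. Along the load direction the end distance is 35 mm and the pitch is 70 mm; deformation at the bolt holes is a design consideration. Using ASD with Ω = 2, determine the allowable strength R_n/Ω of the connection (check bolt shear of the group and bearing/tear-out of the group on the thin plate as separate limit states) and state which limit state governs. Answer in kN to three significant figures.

368 kN (bolt shear governs)

Bolt shear: A_b = π·20²/4 = 314.2 mm²; R_n = 469 × 314.2 × 5 × 1 / 1000 = 736.7 kN → 736.7 / 2 = 368 kN.
Bearing (1.2 l_c t F_u ≤ 2.4 d t F_u): upper limit = 2.4·20·20·400 / 1000 = 384 kN.
  Edge l_c = 35 − 22/2 = 24 → r_n = 230.4 kN; interior l_c = 70 − 22 = 48 → r_n = 384 kN.
  R_n,bearing = 1·230.4 + 4·384 = 1766 kN → 1766 / 2 = 883 kN.
Bolt shear governs: 368 kN.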